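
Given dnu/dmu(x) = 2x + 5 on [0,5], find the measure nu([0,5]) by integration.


nu(A) = integral_A (dnu/dmu) dmu = integral_0^5 (2x + 5) dx
Step 1: Antiderivative F(x) = (2/2)x^2 + 5x
Step 2: F(5) = (2/2)*5^2 + 5*5 = 25 + 25 = 50
Step 3: F(0) = (2/2)*0^2 + 5*0 = 0.0 + 0 = 0.0
Step 4: nu([0,5]) = F(5) - F(0) = 50 - 0.0 = 50


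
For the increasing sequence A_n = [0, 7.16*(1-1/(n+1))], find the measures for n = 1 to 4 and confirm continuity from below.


By continuity of measure from below: if A_n increases to A, then m(A_n) -> m(A).
Here A = [0, 7.16], so m(A) = 7.16
Step 1: a_1 = 7.16*(1 - 1/2) = 3.58, m(A_1) = 3.58
Step 2: a_2 = 7.16*(1 - 1/3) = 4.7733, m(A_2) = 4.7733
Step 3: a_3 = 7.16*(1 - 1/4) = 5.37, m(A_3) = 5.37
Step 4: a_4 = 7.16*(1 - 1/5) = 5.728, m(A_4) = 5.728
Limit: m(A_n) -> m([0,7.16]) = 7.16


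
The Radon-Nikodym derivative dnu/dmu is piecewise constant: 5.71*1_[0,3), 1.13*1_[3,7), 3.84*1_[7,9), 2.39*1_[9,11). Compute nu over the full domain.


Integrate each piece of the Radon-Nikodym derivative:
Step 1: integral_0^3 5.71 dx = 5.71*(3-0) = 5.71*3 = 17.13
Step 2: integral_3^7 1.13 dx = 1.13*(7-3) = 1.13*4 = 4.52
Step 3: integral_7^9 3.84 dx = 3.84*(9-7) = 3.84*2 = 7.68
Step 4: integral_9^11 2.39 dx = 2.39*(11-9) = 2.39*2 = 4.78
Total: 17.13 + 4.52 + 7.68 + 4.78 = 34.11


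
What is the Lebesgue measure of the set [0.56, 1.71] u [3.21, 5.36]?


For pairwise disjoint intervals, m(union) = sum of lengths.
= (1.71 - 0.56) + (5.36 - 3.21)
= 1.15 + 2.15
= 3.3


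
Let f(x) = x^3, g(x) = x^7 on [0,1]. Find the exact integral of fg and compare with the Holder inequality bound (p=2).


Step 1: Exact integral of f*g = integral(x^10, 0, 1) = 1/11
     = 0.090909
Step 2: Holder bound with p=2, q=2:
  ||f||_p = (integral x^6 dx)^(1/2) = (1/7)^(1/2) = 0.377964
  ||g||_q = (integral x^14 dx)^(1/2) = (1/15)^(1/2) = 0.258199
Step 3: Holder bound = ||f||_p * ||g||_q = 0.377964 * 0.258199 = 0.09759
Verification: 0.090909 <= 0.09759 (Holder holds)


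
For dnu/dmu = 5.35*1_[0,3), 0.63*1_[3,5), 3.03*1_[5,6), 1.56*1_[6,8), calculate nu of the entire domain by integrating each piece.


Integrate each piece of the Radon-Nikodym derivative:
Step 1: integral_0^3 5.35 dx = 5.35*(3-0) = 5.35*3 = 16.05
Step 2: integral_3^5 0.63 dx = 0.63*(5-3) = 0.63*2 = 1.26
Step 3: integral_5^6 3.03 dx = 3.03*(6-5) = 3.03*1 = 3.03
Step 4: integral_6^8 1.56 dx = 1.56*(8-6) = 1.56*2 = 3.12
Total: 16.05 + 1.26 + 3.03 + 3.12 = 23.46


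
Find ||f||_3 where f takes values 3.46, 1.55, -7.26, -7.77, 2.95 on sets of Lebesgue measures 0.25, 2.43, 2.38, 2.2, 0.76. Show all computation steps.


Step 1: Compute |f_i|^3 for each value:
  |3.46|^3 = 41.421736
  |1.55|^3 = 3.723875
  |-7.26|^3 = 382.657176
  |-7.77|^3 = 469.097433
  |2.95|^3 = 25.672375
Step 2: Multiply by measures and sum:
  41.421736 * 0.25 = 10.355434
  3.723875 * 2.43 = 9.049016
  382.657176 * 2.38 = 910.724079
  469.097433 * 2.2 = 1032.014353
  25.672375 * 0.76 = 19.511005
Sum = 10.355434 + 9.049016 + 910.724079 + 1032.014353 + 19.511005 = 1981.653887
Step 3: Take the p-th root:
||f||_3 = (1981.653887)^(1/3) = 12.560568


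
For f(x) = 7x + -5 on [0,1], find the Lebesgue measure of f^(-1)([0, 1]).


f^(-1)([0, 1]) = {x : 0 <= 7x + -5 <= 1}
Solving: (0 - -5)/7 <= x <= (1 - -5)/7
= [0.714286, 0.857143]
Intersecting with [0,1]: [0.714286, 0.857143]
Measure = 0.857143 - 0.714286 = 0.142857


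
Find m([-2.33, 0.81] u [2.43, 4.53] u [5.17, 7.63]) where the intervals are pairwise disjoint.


For pairwise disjoint intervals, m(union) = sum of lengths.
= (0.81 - -2.33) + (4.53 - 2.43) + (7.63 - 5.17)
= 3.14 + 2.1 + 2.46
= 7.7


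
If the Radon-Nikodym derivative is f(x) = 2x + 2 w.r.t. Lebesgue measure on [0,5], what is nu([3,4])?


nu(A) = integral_A (dnu/dmu) dmu = integral_3^4 (2x + 2) dx
Step 1: Antiderivative F(x) = (2/2)x^2 + 2x
Step 2: F(4) = (2/2)*4^2 + 2*4 = 16 + 8 = 24
Step 3: F(3) = (2/2)*3^2 + 2*3 = 9 + 6 = 15
Step 4: nu([3,4]) = F(4) - F(3) = 24 - 15 = 9


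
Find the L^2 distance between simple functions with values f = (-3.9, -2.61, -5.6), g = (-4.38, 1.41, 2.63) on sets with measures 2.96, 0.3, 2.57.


Step 1: Compute differences f_i - g_i:
  -3.9 - -4.38 = 0.48
  -2.61 - 1.41 = -4.02
  -5.6 - 2.63 = -8.23
Step 2: Compute |diff|^2 * measure for each set:
  |0.48|^2 * 2.96 = 0.2304 * 2.96 = 0.681984
  |-4.02|^2 * 0.3 = 16.1604 * 0.3 = 4.84812
  |-8.23|^2 * 2.57 = 67.7329 * 2.57 = 174.073553
Step 3: Sum = 179.603657
Step 4: ||f-g||_2 = (179.603657)^(1/2) = 13.401629


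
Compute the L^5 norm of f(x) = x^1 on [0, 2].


Step 1: ||f||_5 = (integral_0^2 |x^1|^5 dx)^(1/5)
     = (integral_0^2 x^5 dx)^(1/5)
Step 2: integral_0^2 x^5 dx = [x^6/(6)] from 0 to 2 = 2^6/6
     = 64/6 = 10.666667
Step 3: ||f||_5 = (10.666667)^(1/5) = 1.605483


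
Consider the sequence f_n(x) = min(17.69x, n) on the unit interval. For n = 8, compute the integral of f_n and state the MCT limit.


f(x) = 17.69x on [0,1]; f_n(x) = min(17.69x, n). At n = 8:
Step 1: f(x) reaches 8 at x = 8/17.69 = 0.452233
Step 2: integral(f_8) = integral(17.69x, 0, 0.452233) + integral(8, 0.452233, 1)
       = 17.69*0.452233^2/2 + 8*(1 - 0.452233)
       = 1.808932 + 4.382137
       = 6.191068
Step 3: As n -> infinity, f_n increases to f, so by MCT integral(f_n) -> integral(f) = 17.69/2 = 8.845.
Convergence: integral(f_8) = 6.191068 -> 8.845 as n -> infinity


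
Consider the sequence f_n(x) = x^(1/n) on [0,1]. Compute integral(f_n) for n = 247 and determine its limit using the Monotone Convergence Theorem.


At n = 247: f_247(x) = x^(1/247).
Step 1: integral(x^(1/247), 0, 1) = [x^(1/247+1) / (1/247+1)] from 0 to 1
     = 1 / (1/247 + 1) = 1 / ((247+1)/247) = 247/(247+1)
     = 247/248 = 0.995968
Step 2: As n -> infinity, f_n(x) = x^(1/n) -> 1 for x in (0,1], and f_n is increasing in n.
By MCT, lim_n integral(f_n) = integral(lim_n f_n) = integral(1, 0, 1) = 1.
Step 3: Verify convergence: 247/248 = 0.995968 -> 1


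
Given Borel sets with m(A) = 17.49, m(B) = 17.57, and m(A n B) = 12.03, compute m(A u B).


By inclusion-exclusion: m(A u B) = m(A) + m(B) - m(A n B)
= 17.49 + 17.57 - 12.03
= 23.03


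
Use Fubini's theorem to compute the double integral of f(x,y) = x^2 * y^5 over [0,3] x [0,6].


By Fubini's theorem, the double integral factors as a product of single integrals:
Step 1: integral_0^3 x^2 dx = [x^3/3] from 0 to 3
     = 3^3/3 = 9
Step 2: integral_0^6 y^5 dy = [y^6/6] from 0 to 6
     = 6^6/6 = 7776
Step 3: Double integral = 9 * 7776 = 69984


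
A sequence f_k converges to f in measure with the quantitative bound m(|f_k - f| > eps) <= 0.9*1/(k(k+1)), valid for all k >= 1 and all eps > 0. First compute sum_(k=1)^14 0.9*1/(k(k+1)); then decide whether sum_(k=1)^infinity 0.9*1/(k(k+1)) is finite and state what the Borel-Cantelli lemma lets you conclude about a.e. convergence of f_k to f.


Step 1: List the terms 0.9*1/(k(k+1)) for k = 1 to 14:
  k=1: 0.45
  k=2: 0.15
  k=3: 0.075
  k=4: 0.045
  k=5: 0.03
  k=6: 0.021429
  k=7: 0.016071
  k=8: 0.0125
  k=9: 0.01
  k=10: 0.008182
  k=11: 0.006818
  k=12: 0.005769
  k=13: 0.004945
  k=14: 0.004286
Step 2: Partial sum = 0.45 + 0.15 + 0.075 + 0.045 + 0.03 + 0.021429 + 0.016071 + 0.0125 + 0.01 + 0.008182 + 0.006818 + 0.005769 + 0.004945 + 0.004286
     = 0.84
Step 3: The full series sum_(k>=1) 0.9*1/(k(k+1)) converges (telescoping series sum 1/(k(k+1)) = 1; a constant multiple of a convergent series converges).
Step 4: Fix eps > 0. Since sum_k m(|f_k - f| > eps) < infinity, the Borel-Cantelli lemma gives
        m(limsup_k {|f_k - f| > eps}) = 0, i.e. for a.e. x, |f_k(x) - f(x)| <= eps for all large k.
        Applying this with eps = 1/j for j = 1, 2, ... and intersecting the countably many full-measure sets,
        for a.e. x we get limsup_k |f_k(x) - f(x)| <= 1/j for every j, hence f_k -> f almost everywhere.
Conclusion: series converges; Borel-Cantelli yields f_k -> f a.e.


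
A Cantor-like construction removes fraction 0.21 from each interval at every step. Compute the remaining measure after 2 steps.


Step 1: At each step, fraction remaining = 1 - 0.21 = 0.79
Step 2: After 2 steps, measure = (0.79)^2
Step 3: Computing the power step by step:
  After step 1: 0.79
  After step 2: 0.6241
Result = 0.6241


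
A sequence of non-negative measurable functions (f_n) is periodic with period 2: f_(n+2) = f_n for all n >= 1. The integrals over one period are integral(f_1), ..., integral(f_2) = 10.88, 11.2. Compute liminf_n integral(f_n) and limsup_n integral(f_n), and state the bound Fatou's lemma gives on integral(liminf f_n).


The sequence (integral(f_n)) is periodic with period 2, repeating the values 10.88, 11.2 indefinitely.
Step 1: For a periodic sequence, every tail (a_m, a_(m+1), ...) contains all 2 period values infinitely often.
Step 2: Hence inf of every tail = min of the period values = min(10.88, 11.2) = 10.88.
        liminf_n integral(f_n) = sup over m of (inf of tail from m) = 10.88.
Step 3: Similarly sup of every tail = max of the period values = 11.2.
        limsup_n integral(f_n) = 11.2.
Step 4: Fatou's lemma: integral(liminf_n f_n) <= liminf_n integral(f_n) = 10.88.
        So the integral of the pointwise liminf is at most 10.88.


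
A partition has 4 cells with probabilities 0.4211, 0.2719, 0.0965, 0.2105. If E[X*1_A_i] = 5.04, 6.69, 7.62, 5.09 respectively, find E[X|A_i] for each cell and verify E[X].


For each cell A_i: E[X|A_i] = E[X*1_A_i] / P(A_i)
Step 1: E[X|A_1] = 5.04 / 0.4211 = 11.968654
Step 2: E[X|A_2] = 6.69 / 0.2719 = 24.604634
Step 3: E[X|A_3] = 7.62 / 0.0965 = 78.963731
Step 4: E[X|A_4] = 5.09 / 0.2105 = 24.180523
Verification: E[X] = sum E[X*1_A_i] = 5.04 + 6.69 + 7.62 + 5.09 = 24.44


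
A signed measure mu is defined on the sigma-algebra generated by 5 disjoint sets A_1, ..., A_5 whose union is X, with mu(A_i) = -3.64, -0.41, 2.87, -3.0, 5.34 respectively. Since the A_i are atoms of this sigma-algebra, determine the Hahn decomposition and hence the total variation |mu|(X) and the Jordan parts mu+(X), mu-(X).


Step 1: Every measurable set is a union of atoms (the cells / points), so a Hahn decomposition is
  obtained by grouping atoms by sign: P = union of atoms with mu > 0, N = union of the remaining atoms.
  Atoms in P (indices): 3, 5;  atoms in N (indices): 1, 2, 4
  Positive values: 2.87, 5.34
  Negative values: -3.64, -0.41, -3
Step 2: mu+(X) = mu(P) = sum of positive atom values = 8.21
Step 3: mu-(X) = -mu(N) = sum of |negative atom values| = 7.05
Step 4: |mu|(X) = mu+(X) + mu-(X) = 8.21 + 7.05 = 15.26


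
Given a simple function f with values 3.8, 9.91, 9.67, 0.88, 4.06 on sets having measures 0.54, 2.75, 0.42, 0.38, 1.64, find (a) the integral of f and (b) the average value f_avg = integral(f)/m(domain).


Step 1: Integral = sum(value_i * measure_i)
= 3.8*0.54 + 9.91*2.75 + 9.67*0.42 + 0.88*0.38 + 4.06*1.64
= 2.052 + 27.2525 + 4.0614 + 0.3344 + 6.6584
= 40.3587
Step 2: Total measure of domain = 0.54 + 2.75 + 0.42 + 0.38 + 1.64 = 5.73
Step 3: Average value = 40.3587 / 5.73 = 7.043403


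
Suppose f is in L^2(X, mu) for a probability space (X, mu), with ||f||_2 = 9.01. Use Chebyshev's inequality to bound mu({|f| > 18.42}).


Chebyshev/Markov inequality: mu(|f| > eps) <= (||f||_p / eps)^p
Step 1: ||f||_2 / eps = 9.01 / 18.42 = 0.489142
Step 2: Raise to power p = 2:
  (0.489142)^2 = 0.23926
Step 3: Therefore mu(|f| > 18.42) <= 0.23926


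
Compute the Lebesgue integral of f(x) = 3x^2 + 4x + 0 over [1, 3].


The Lebesgue integral of a Riemann-integrable function agrees with the Riemann integral.
Antiderivative F(x) = (3/3)x^3 + (4/2)x^2 + 0x
F(3) = (3/3)*3^3 + (4/2)*3^2 + 0*3
     = (3/3)*27 + (4/2)*9 + 0*3
     = 27 + 18 + 0
     = 45
F(1) = 3
Integral = F(3) - F(1) = 45 - 3 = 42


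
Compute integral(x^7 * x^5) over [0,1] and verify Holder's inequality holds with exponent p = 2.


Step 1: Exact integral of f*g = integral(x^12, 0, 1) = 1/13
     = 0.076923
Step 2: Holder bound with p=2, q=2:
  ||f||_p = (integral x^14 dx)^(1/2) = (1/15)^(1/2) = 0.258199
  ||g||_q = (integral x^10 dx)^(1/2) = (1/11)^(1/2) = 0.301511
Step 3: Holder bound = ||f||_p * ||g||_q = 0.258199 * 0.301511 = 0.07785
Verification: 0.076923 <= 0.07785 (Holder holds)


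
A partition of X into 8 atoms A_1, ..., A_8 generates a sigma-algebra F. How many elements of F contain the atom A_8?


Each element of F is a union of some subset S of the 8 atoms.
The element contains A_8 iff A_8 is in S.
So we count subsets S of {A_1,...,A_8} with A_8 in S: choose freely among the other 7 atoms.
Count = 2^(8-1) = 2^7 = 128.


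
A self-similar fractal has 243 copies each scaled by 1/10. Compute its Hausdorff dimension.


For a self-similar set with N copies scaled by 1/r:
dim_H = log(N)/log(r) = log(243)/log(10)
= 5.493061/2.302585
= 2.385606


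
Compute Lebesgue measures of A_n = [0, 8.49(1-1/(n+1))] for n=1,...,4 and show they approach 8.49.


By continuity of measure from below: if A_n increases to A, then m(A_n) -> m(A).
Here A = [0, 8.49], so m(A) = 8.49
Step 1: a_1 = 8.49*(1 - 1/2) = 4.245, m(A_1) = 4.245
Step 2: a_2 = 8.49*(1 - 1/3) = 5.66, m(A_2) = 5.66
Step 3: a_3 = 8.49*(1 - 1/4) = 6.3675, m(A_3) = 6.3675
Step 4: a_4 = 8.49*(1 - 1/5) = 6.792, m(A_4) = 6.792
Limit: m(A_n) -> m([0,8.49]) = 8.49


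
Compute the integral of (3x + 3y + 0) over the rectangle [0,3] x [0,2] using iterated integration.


By Fubini, integrate in x first, then y.
Step 1: Fix y, integrate over x in [0,3]:
  integral(3x + 3y + 0, x=0..3)
  = 3*(3^2 - 0^2)/2 + (3y + 0)*(3 - 0)
  = 13.5 + (3y + 0)*3
  = 13.5 + 9y + 0
  = 13.5 + 9y
Step 2: Integrate over y in [0,2]:
  integral(13.5 + 9y, y=0..2)
  = 13.5*2 + 9*(2^2 - 0^2)/2
  = 27 + 18
  = 45


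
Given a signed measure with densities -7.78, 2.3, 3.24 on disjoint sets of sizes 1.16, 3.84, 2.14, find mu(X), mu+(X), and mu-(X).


Step 1: Compute signed measure on each set:
  Set 1: -7.78 * 1.16 = -9.0248
  Set 2: 2.3 * 3.84 = 8.832
  Set 3: 3.24 * 2.14 = 6.9336
Step 2: Total signed measure = (-9.0248) + (8.832) + (6.9336)
     = 6.7408
Step 3: Positive part mu+(X) = sum of positive contributions = 15.7656
Step 4: Negative part mu-(X) = |sum of negative contributions| = 9.0248


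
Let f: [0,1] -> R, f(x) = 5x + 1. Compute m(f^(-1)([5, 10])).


f^(-1)([5, 10]) = {x : 5 <= 5x + 1 <= 10}
Solving: (5 - 1)/5 <= x <= (10 - 1)/5
= [0.8, 1.8]
Intersecting with [0,1]: [0.8, 1]
Measure = 1 - 0.8 = 0.2


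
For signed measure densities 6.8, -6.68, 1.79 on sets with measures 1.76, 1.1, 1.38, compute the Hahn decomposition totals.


Step 1: Compute signed measure on each set:
  Set 1: 6.8 * 1.76 = 11.968
  Set 2: -6.68 * 1.1 = -7.348
  Set 3: 1.79 * 1.38 = 2.4702
Step 2: Total signed measure = (11.968) + (-7.348) + (2.4702)
     = 7.0902
Step 3: Positive part mu+(X) = sum of positive contributions = 14.4382
Step 4: Negative part mu-(X) = |sum of negative contributions| = 7.348


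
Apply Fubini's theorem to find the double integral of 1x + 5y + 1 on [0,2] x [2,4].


By Fubini, integrate in x first, then y.
Step 1: Fix y, integrate over x in [0,2]:
  integral(1x + 5y + 1, x=0..2)
  = 1*(2^2 - 0^2)/2 + (5y + 1)*(2 - 0)
  = 2 + (5y + 1)*2
  = 2 + 10y + 2
  = 4 + 10y
Step 2: Integrate over y in [2,4]:
  integral(4 + 10y, y=2..4)
  = 4*2 + 10*(4^2 - 2^2)/2
  = 8 + 60
  = 68


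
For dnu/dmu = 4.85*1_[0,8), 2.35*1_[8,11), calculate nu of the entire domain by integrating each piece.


Integrate each piece of the Radon-Nikodym derivative:
Step 1: integral_0^8 4.85 dx = 4.85*(8-0) = 4.85*8 = 38.8
Step 2: integral_8^11 2.35 dx = 2.35*(11-8) = 2.35*3 = 7.05
Total: 38.8 + 7.05 = 45.85


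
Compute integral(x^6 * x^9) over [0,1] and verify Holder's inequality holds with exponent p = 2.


Step 1: Exact integral of f*g = integral(x^15, 0, 1) = 1/16
     = 0.0625
Step 2: Holder bound with p=2, q=2:
  ||f||_p = (integral x^12 dx)^(1/2) = (1/13)^(1/2) = 0.27735
  ||g||_q = (integral x^18 dx)^(1/2) = (1/19)^(1/2) = 0.229416
Step 3: Holder bound = ||f||_p * ||g||_q = 0.27735 * 0.229416 = 0.063628
Verification: 0.0625 <= 0.063628 (Holder holds)


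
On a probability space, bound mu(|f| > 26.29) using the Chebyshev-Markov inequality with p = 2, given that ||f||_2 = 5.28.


Chebyshev/Markov inequality: mu(|f| > eps) <= (||f||_p / eps)^p
Step 1: ||f||_2 / eps = 5.28 / 26.29 = 0.200837
Step 2: Raise to power p = 2:
  (0.200837)^2 = 0.040335
Step 3: Therefore mu(|f| > 26.29) <= 0.040335


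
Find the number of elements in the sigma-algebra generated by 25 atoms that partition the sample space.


Each element of the sigma-algebra is a union of some subset of the 25 atoms.
The number of such subsets is 2^25 = 33554432.


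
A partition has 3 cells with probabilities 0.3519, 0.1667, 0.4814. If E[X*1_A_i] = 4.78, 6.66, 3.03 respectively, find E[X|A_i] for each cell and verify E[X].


For each cell A_i: E[X|A_i] = E[X*1_A_i] / P(A_i)
Step 1: E[X|A_1] = 4.78 / 0.3519 = 13.583404
Step 2: E[X|A_2] = 6.66 / 0.1667 = 39.95201
Step 3: E[X|A_3] = 3.03 / 0.4814 = 6.294142
Verification: E[X] = sum E[X*1_A_i] = 4.78 + 6.66 + 3.03 = 14.47


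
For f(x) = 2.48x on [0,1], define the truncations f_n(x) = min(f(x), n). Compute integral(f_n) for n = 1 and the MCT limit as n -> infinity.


f(x) = 2.48x on [0,1]; f_n(x) = min(2.48x, n). At n = 1:
Step 1: f(x) reaches 1 at x = 1/2.48 = 0.403226
Step 2: integral(f_1) = integral(2.48x, 0, 0.403226) + integral(1, 0.403226, 1)
       = 2.48*0.403226^2/2 + 1*(1 - 0.403226)
       = 0.201613 + 0.596774
       = 0.798387
Step 3: As n -> infinity, f_n increases to f, so by MCT integral(f_n) -> integral(f) = 2.48/2 = 1.24.
Convergence: integral(f_1) = 0.798387 -> 1.24 as n -> infinity


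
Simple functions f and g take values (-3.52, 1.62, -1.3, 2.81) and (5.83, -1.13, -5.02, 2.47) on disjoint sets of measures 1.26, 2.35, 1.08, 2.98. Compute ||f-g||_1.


Step 1: Compute differences f_i - g_i:
  -3.52 - 5.83 = -9.35
  1.62 - -1.13 = 2.75
  -1.3 - -5.02 = 3.72
  2.81 - 2.47 = 0.34
Step 2: Compute |diff|^1 * measure for each set:
  |-9.35|^1 * 1.26 = 9.35 * 1.26 = 11.781
  |2.75|^1 * 2.35 = 2.75 * 2.35 = 6.4625
  |3.72|^1 * 1.08 = 3.72 * 1.08 = 4.0176
  |0.34|^1 * 2.98 = 0.34 * 2.98 = 1.0132
Step 3: Sum = 23.2743
Step 4: ||f-g||_1 = (23.2743)^(1/1) = 23.2743


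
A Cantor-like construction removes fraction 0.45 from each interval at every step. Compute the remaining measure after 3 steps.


Step 1: At each step, fraction remaining = 1 - 0.45 = 0.55
Step 2: After 3 steps, measure = (0.55)^3
Step 3: Computing the power step by step:
  After step 1: 0.55
  After step 2: 0.3025
  After step 3: 0.166375
Result = 0.166375


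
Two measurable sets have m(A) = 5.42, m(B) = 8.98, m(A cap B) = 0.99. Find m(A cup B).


By inclusion-exclusion: m(A u B) = m(A) + m(B) - m(A n B)
= 5.42 + 8.98 - 0.99
= 13.41


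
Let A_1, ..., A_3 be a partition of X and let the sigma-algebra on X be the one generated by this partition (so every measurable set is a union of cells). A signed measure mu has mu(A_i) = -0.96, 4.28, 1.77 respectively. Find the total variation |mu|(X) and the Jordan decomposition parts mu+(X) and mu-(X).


Step 1: Every measurable set is a union of atoms (the cells / points), so a Hahn decomposition is
  obtained by grouping atoms by sign: P = union of atoms with mu > 0, N = union of the remaining atoms.
  Atoms in P (indices): 2, 3;  atoms in N (indices): 1
  Positive values: 4.28, 1.77
  Negative values: -0.96
Step 2: mu+(X) = mu(P) = sum of positive atom values = 6.05
Step 3: mu-(X) = -mu(N) = sum of |negative atom values| = 0.96
Step 4: |mu|(X) = mu+(X) + mu-(X) = 6.05 + 0.96 = 7.01


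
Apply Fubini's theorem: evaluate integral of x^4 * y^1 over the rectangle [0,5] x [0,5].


By Fubini's theorem, the double integral factors as a product of single integrals:
Step 1: integral_0^5 x^4 dx = [x^5/5] from 0 to 5
     = 5^5/5 = 625
Step 2: integral_0^5 y^1 dy = [y^2/2] from 0 to 5
     = 5^2/2 = 12.5
Step 3: Double integral = 625 * 12.5 = 7812.5


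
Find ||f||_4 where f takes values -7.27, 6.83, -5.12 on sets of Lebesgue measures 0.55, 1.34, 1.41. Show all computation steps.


Step 1: Compute |f_i|^4 for each value:
  |-7.27|^4 = 2793.429038
  |6.83|^4 = 2176.119871
  |-5.12|^4 = 687.194767
Step 2: Multiply by measures and sum:
  2793.429038 * 0.55 = 1536.385971
  2176.119871 * 1.34 = 2916.000627
  687.194767 * 1.41 = 968.944622
Sum = 1536.385971 + 2916.000627 + 968.944622 = 5421.331221
Step 3: Take the p-th root:
||f||_4 = (5421.331221)^(1/4) = 8.580774


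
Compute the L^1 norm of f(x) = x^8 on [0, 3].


Step 1: ||f||_1 = (integral_0^3 |x^8|^1 dx)^(1/1)
     = (integral_0^3 x^8 dx)^(1/1)
Step 2: integral_0^3 x^8 dx = [x^9/(9)] from 0 to 3 = 3^9/9
     = 19683/9 = 2187
Step 3: ||f||_1 = (2187)^(1/1) = 2187


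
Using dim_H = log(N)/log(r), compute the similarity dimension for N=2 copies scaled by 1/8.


For a self-similar set with N copies scaled by 1/r:
dim_H = log(N)/log(r) = log(2)/log(8)
= 0.693147/2.079442
= 0.333333


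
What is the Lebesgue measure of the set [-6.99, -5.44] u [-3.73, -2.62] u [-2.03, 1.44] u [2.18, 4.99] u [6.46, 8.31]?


For pairwise disjoint intervals, m(union) = sum of lengths.
= (-5.44 - -6.99) + (-2.62 - -3.73) + (1.44 - -2.03) + (4.99 - 2.18) + (8.31 - 6.46)
= 1.55 + 1.11 + 3.47 + 2.81 + 1.85
= 10.79


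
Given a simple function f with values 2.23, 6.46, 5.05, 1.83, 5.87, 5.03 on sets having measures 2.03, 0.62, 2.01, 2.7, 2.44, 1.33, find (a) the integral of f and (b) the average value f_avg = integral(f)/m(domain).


Step 1: Integral = sum(value_i * measure_i)
= 2.23*2.03 + 6.46*0.62 + 5.05*2.01 + 1.83*2.7 + 5.87*2.44 + 5.03*1.33
= 4.5269 + 4.0052 + 10.1505 + 4.941 + 14.3228 + 6.6899
= 44.6363
Step 2: Total measure of domain = 2.03 + 0.62 + 2.01 + 2.7 + 2.44 + 1.33 = 11.13
Step 3: Average value = 44.6363 / 11.13 = 4.010449


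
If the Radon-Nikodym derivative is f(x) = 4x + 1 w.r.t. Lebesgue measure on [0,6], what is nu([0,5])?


nu(A) = integral_A (dnu/dmu) dmu = integral_0^5 (4x + 1) dx
Step 1: Antiderivative F(x) = (4/2)x^2 + 1x
Step 2: F(5) = (4/2)*5^2 + 1*5 = 50 + 5 = 55
Step 3: F(0) = (4/2)*0^2 + 1*0 = 0.0 + 0 = 0.0
Step 4: nu([0,5]) = F(5) - F(0) = 55 - 0.0 = 55


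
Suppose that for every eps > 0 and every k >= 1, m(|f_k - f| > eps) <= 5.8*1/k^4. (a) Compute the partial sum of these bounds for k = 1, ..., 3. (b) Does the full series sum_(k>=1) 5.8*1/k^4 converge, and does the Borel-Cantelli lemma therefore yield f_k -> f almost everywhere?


Step 1: List the terms 5.8*1/k^4 for k = 1 to 3:
  k=1: 5.8
  k=2: 0.3625
  k=3: 0.071605
Step 2: Partial sum = 5.8 + 0.3625 + 0.071605
     = 6.234105
Step 3: The full series sum_(k>=1) 5.8*1/k^4 converges (p-series with p = 4 > 1; a constant multiple of a convergent series converges).
Step 4: Fix eps > 0. Since sum_k m(|f_k - f| > eps) < infinity, the Borel-Cantelli lemma gives
        m(limsup_k {|f_k - f| > eps}) = 0, i.e. for a.e. x, |f_k(x) - f(x)| <= eps for all large k.
        Applying this with eps = 1/j for j = 1, 2, ... and intersecting the countably many full-measure sets,
        for a.e. x we get limsup_k |f_k(x) - f(x)| <= 1/j for every j, hence f_k -> f almost everywhere.
Conclusion: series converges; Borel-Cantelli yields f_k -> f a.e.


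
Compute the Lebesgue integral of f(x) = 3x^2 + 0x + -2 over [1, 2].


The Lebesgue integral of a Riemann-integrable function agrees with the Riemann integral.
Antiderivative F(x) = (3/3)x^3 + (0/2)x^2 + -2x
F(2) = (3/3)*2^3 + (0/2)*2^2 + -2*2
     = (3/3)*8 + (0/2)*4 + -2*2
     = 8 + 0.0 + -4
     = 4
F(1) = -1
Integral = F(2) - F(1) = 4 - -1 = 5


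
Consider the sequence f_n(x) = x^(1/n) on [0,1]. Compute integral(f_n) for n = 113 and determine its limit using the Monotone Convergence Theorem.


At n = 113: f_113(x) = x^(1/113).
Step 1: integral(x^(1/113), 0, 1) = [x^(1/113+1) / (1/113+1)] from 0 to 1
     = 1 / (1/113 + 1) = 1 / ((113+1)/113) = 113/(113+1)
     = 113/114 = 0.991228
Step 2: As n -> infinity, f_n(x) = x^(1/n) -> 1 for x in (0,1], and f_n is increasing in n.
By MCT, lim_n integral(f_n) = integral(lim_n f_n) = integral(1, 0, 1) = 1.
Step 3: Verify convergence: 113/114 = 0.991228 -> 1


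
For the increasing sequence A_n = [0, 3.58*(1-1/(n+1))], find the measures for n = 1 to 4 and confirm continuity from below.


By continuity of measure from below: if A_n increases to A, then m(A_n) -> m(A).
Here A = [0, 3.58], so m(A) = 3.58
Step 1: a_1 = 3.58*(1 - 1/2) = 1.79, m(A_1) = 1.79
Step 2: a_2 = 3.58*(1 - 1/3) = 2.3867, m(A_2) = 2.3867
Step 3: a_3 = 3.58*(1 - 1/4) = 2.685, m(A_3) = 2.685
Step 4: a_4 = 3.58*(1 - 1/5) = 2.864, m(A_4) = 2.864
Limit: m(A_n) -> m([0,3.58]) = 3.58


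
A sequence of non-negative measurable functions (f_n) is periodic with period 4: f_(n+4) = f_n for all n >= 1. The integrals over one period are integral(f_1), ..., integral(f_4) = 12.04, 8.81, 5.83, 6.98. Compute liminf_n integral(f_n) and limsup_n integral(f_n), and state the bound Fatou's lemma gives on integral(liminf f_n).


The sequence (integral(f_n)) is periodic with period 4, repeating the values 12.04, 8.81, 5.83, 6.98 indefinitely.
Step 1: For a periodic sequence, every tail (a_m, a_(m+1), ...) contains all 4 period values infinitely often.
Step 2: Hence inf of every tail = min of the period values = min(12.04, 8.81, 5.83, 6.98) = 5.83.
        liminf_n integral(f_n) = sup over m of (inf of tail from m) = 5.83.
Step 3: Similarly sup of every tail = max of the period values = 12.04.
        limsup_n integral(f_n) = 12.04.
Step 4: Fatou's lemma: integral(liminf_n f_n) <= liminf_n integral(f_n) = 5.83.
        So the integral of the pointwise liminf is at most 5.83.


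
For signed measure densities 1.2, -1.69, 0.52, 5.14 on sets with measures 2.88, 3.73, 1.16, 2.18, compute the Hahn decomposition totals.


Step 1: Compute signed measure on each set:
  Set 1: 1.2 * 2.88 = 3.456
  Set 2: -1.69 * 3.73 = -6.3037
  Set 3: 0.52 * 1.16 = 0.6032
  Set 4: 5.14 * 2.18 = 11.2052
Step 2: Total signed measure = (3.456) + (-6.3037) + (0.6032) + (11.2052)
     = 8.9607
Step 3: Positive part mu+(X) = sum of positive contributions = 15.2644
Step 4: Negative part mu-(X) = |sum of negative contributions| = 6.3037


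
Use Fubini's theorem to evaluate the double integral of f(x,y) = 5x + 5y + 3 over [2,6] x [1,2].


By Fubini, integrate in x first, then y.
Step 1: Fix y, integrate over x in [2,6]:
  integral(5x + 5y + 3, x=2..6)
  = 5*(6^2 - 2^2)/2 + (5y + 3)*(6 - 2)
  = 80 + (5y + 3)*4
  = 80 + 20y + 12
  = 92 + 20y
Step 2: Integrate over y in [1,2]:
  integral(92 + 20y, y=1..2)
  = 92*1 + 20*(2^2 - 1^2)/2
  = 92 + 30
  = 122


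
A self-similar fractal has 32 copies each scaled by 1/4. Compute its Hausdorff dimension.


For a self-similar set with N copies scaled by 1/r:
dim_H = log(N)/log(r) = log(32)/log(4)
= 3.465736/1.386294
= 2.5


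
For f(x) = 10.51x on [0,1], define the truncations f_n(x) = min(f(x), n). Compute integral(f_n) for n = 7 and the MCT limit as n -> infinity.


f(x) = 10.51x on [0,1]; f_n(x) = min(10.51x, n). At n = 7:
Step 1: f(x) reaches 7 at x = 7/10.51 = 0.666032
Step 2: integral(f_7) = integral(10.51x, 0, 0.666032) + integral(7, 0.666032, 1)
       = 10.51*0.666032^2/2 + 7*(1 - 0.666032)
       = 2.331113 + 2.337774
       = 4.668887
Step 3: As n -> infinity, f_n increases to f, so by MCT integral(f_n) -> integral(f) = 10.51/2 = 5.255.
Convergence: integral(f_7) = 4.668887 -> 5.255 as n -> infinity


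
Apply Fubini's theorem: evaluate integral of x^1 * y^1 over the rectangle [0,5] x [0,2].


By Fubini's theorem, the double integral factors as a product of single integrals:
Step 1: integral_0^5 x^1 dx = [x^2/2] from 0 to 5
     = 5^2/2 = 12.5
Step 2: integral_0^2 y^1 dy = [y^2/2] from 0 to 2
     = 2^2/2 = 2
Step 3: Double integral = 12.5 * 2 = 25


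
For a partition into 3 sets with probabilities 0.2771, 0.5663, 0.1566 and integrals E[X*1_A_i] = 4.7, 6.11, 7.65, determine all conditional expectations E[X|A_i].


For each cell A_i: E[X|A_i] = E[X*1_A_i] / P(A_i)
Step 1: E[X|A_1] = 4.7 / 0.2771 = 16.961386
Step 2: E[X|A_2] = 6.11 / 0.5663 = 10.789334
Step 3: E[X|A_3] = 7.65 / 0.1566 = 48.850575
Verification: E[X] = sum E[X*1_A_i] = 4.7 + 6.11 + 7.65 = 18.46


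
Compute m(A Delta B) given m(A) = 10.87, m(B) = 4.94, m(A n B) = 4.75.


m(A Delta B) = m(A) + m(B) - 2*m(A n B)
= 10.87 + 4.94 - 2*4.75
= 10.87 + 4.94 - 9.5
= 6.31


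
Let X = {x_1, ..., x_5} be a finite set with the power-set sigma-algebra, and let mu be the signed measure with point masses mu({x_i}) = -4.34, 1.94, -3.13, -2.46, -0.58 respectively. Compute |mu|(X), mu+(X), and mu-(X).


Step 1: Every measurable set is a union of atoms (the cells / points), so a Hahn decomposition is
  obtained by grouping atoms by sign: P = union of atoms with mu > 0, N = union of the remaining atoms.
  Atoms in P (indices): 2;  atoms in N (indices): 1, 3, 4, 5
  Positive values: 1.94
  Negative values: -4.34, -3.13, -2.46, -0.58
Step 2: mu+(X) = mu(P) = sum of positive atom values = 1.94
Step 3: mu-(X) = -mu(N) = sum of |negative atom values| = 10.51
Step 4: |mu|(X) = mu+(X) + mu-(X) = 1.94 + 10.51 = 12.45


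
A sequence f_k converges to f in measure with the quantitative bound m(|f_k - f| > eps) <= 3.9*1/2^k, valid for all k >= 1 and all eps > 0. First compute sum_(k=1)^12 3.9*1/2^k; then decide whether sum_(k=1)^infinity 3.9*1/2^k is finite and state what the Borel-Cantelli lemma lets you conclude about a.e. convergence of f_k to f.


Step 1: List the terms 3.9*1/2^k for k = 1 to 12:
  k=1: 1.95
  k=2: 0.975
  k=3: 0.4875
  k=4: 0.24375
  k=5: 0.121875
  k=6: 0.060937
  k=7: 0.030469
  k=8: 0.015234
  k=9: 0.007617
  k=10: 0.003809
  k=11: 0.001904
  k=12: 9.521484e-04
Step 2: Partial sum = 1.95 + 0.975 + 0.4875 + 0.24375 + 0.121875 + 0.060937 + 0.030469 + 0.015234 + 0.007617 + 0.003809 + 0.001904 + 9.521484e-04
     = 3.899048
Step 3: The full series sum_(k>=1) 3.9*1/2^k converges (geometric series with ratio 1/2 < 1; a constant multiple of a convergent series converges).
Step 4: Fix eps > 0. Since sum_k m(|f_k - f| > eps) < infinity, the Borel-Cantelli lemma gives
        m(limsup_k {|f_k - f| > eps}) = 0, i.e. for a.e. x, |f_k(x) - f(x)| <= eps for all large k.
        Applying this with eps = 1/j for j = 1, 2, ... and intersecting the countably many full-measure sets,
        for a.e. x we get limsup_k |f_k(x) - f(x)| <= 1/j for every j, hence f_k -> f almost everywhere.
Conclusion: series converges; Borel-Cantelli yields f_k -> f a.e.


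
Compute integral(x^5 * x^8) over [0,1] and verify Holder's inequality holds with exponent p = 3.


Step 1: Exact integral of f*g = integral(x^13, 0, 1) = 1/14
     = 0.071429
Step 2: Holder bound with p=3, q=1.5:
  ||f||_p = (integral x^15 dx)^(1/3) = (1/16)^(1/3) = 0.39685
  ||g||_q = (integral x^12 dx)^(1/1.5) = (1/13)^(1/1.5) = 0.180872
Step 3: Holder bound = ||f||_p * ||g||_q = 0.39685 * 0.180872 = 0.071779
Verification: 0.071429 <= 0.071779 (Holder holds)


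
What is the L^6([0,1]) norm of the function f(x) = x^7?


Step 1: ||f||_6 = (integral_0^1 |x^7|^6 dx)^(1/6)
     = (integral_0^1 x^42 dx)^(1/6)
Step 2: integral_0^1 x^42 dx = [x^43/(43)] from 0 to 1 = 1^43/43
     = 1/43 = 0.023256
Step 3: ||f||_6 = (0.023256)^(1/6) = 0.534263


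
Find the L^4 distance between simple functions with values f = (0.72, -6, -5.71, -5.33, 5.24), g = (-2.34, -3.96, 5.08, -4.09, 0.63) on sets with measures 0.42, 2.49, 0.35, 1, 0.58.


Step 1: Compute differences f_i - g_i:
  0.72 - -2.34 = 3.06
  -6 - -3.96 = -2.04
  -5.71 - 5.08 = -10.79
  -5.33 - -4.09 = -1.24
  5.24 - 0.63 = 4.61
Step 2: Compute |diff|^4 * measure for each set:
  |3.06|^4 * 0.42 = 87.677005 * 0.42 = 36.824342
  |-2.04|^4 * 2.49 = 17.318915 * 2.49 = 43.124097
  |-10.79|^4 * 0.35 = 13554.571061 * 0.35 = 4744.099871
  |-1.24|^4 * 1 = 2.364214 * 1 = 2.364214
  |4.61|^4 * 0.58 = 451.651754 * 0.58 = 261.958018
Step 3: Sum = 5088.370542
Step 4: ||f-g||_4 = (5088.370542)^(1/4) = 8.445876


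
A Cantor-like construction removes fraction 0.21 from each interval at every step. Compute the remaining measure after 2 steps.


Step 1: At each step, fraction remaining = 1 - 0.21 = 0.79
Step 2: After 2 steps, measure = (0.79)^2
Step 3: Computing the power step by step:
  After step 1: 0.79
  After step 2: 0.6241
Result = 0.6241


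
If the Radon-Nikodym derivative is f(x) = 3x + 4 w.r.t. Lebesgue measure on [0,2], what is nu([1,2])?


nu(A) = integral_A (dnu/dmu) dmu = integral_1^2 (3x + 4) dx
Step 1: Antiderivative F(x) = (3/2)x^2 + 4x
Step 2: F(2) = (3/2)*2^2 + 4*2 = 6 + 8 = 14
Step 3: F(1) = (3/2)*1^2 + 4*1 = 1.5 + 4 = 5.5
Step 4: nu([1,2]) = F(2) - F(1) = 14 - 5.5 = 8.5


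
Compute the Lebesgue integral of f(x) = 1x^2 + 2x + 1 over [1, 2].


The Lebesgue integral of a Riemann-integrable function agrees with the Riemann integral.
Antiderivative F(x) = (1/3)x^3 + (2/2)x^2 + 1x
F(2) = (1/3)*2^3 + (2/2)*2^2 + 1*2
     = (1/3)*8 + (2/2)*4 + 1*2
     = 2.666667 + 4 + 2
     = 8.666667
F(1) = 2.333333
Integral = F(2) - F(1) = 8.666667 - 2.333333 = 6.333333


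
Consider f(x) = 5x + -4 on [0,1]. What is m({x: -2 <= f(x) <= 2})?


f^(-1)([-2, 2]) = {x : -2 <= 5x + -4 <= 2}
Solving: (-2 - -4)/5 <= x <= (2 - -4)/5
= [0.4, 1.2]
Intersecting with [0,1]: [0.4, 1]
Measure = 1 - 0.4 = 0.6


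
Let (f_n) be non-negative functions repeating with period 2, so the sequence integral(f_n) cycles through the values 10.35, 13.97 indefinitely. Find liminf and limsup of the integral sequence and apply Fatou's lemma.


The sequence (integral(f_n)) is periodic with period 2, repeating the values 10.35, 13.97 indefinitely.
Step 1: For a periodic sequence, every tail (a_m, a_(m+1), ...) contains all 2 period values infinitely often.
Step 2: Hence inf of every tail = min of the period values = min(10.35, 13.97) = 10.35.
        liminf_n integral(f_n) = sup over m of (inf of tail from m) = 10.35.
Step 3: Similarly sup of every tail = max of the period values = 13.97.
        limsup_n integral(f_n) = 13.97.
Step 4: Fatou's lemma: integral(liminf_n f_n) <= liminf_n integral(f_n) = 10.35.
        So the integral of the pointwise liminf is at most 10.35.


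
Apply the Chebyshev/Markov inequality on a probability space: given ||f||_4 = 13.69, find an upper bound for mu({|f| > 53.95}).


Chebyshev/Markov inequality: mu(|f| > eps) <= (||f||_p / eps)^p
Step 1: ||f||_4 / eps = 13.69 / 53.95 = 0.253753
Step 2: Raise to power p = 4:
  (0.253753)^4 = 0.004146
Step 3: Therefore mu(|f| > 53.95) <= 0.004146


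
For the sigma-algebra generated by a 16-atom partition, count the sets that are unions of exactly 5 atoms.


Each element of F is a union of some subset of the 16 atoms.
Elements that are unions of exactly 5 atoms correspond to 5-element subsets of the 16 atoms.
Count = C(16, 5) = 16! / (5! * 11!) = 4368.


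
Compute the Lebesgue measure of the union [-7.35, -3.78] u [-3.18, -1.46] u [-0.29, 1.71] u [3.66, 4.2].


For pairwise disjoint intervals, m(union) = sum of lengths.
= (-3.78 - -7.35) + (-1.46 - -3.18) + (1.71 - -0.29) + (4.2 - 3.66)
= 3.57 + 1.72 + 2 + 0.54
= 7.83


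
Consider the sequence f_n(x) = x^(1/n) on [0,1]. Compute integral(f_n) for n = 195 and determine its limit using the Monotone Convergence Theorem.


At n = 195: f_195(x) = x^(1/195).
Step 1: integral(x^(1/195), 0, 1) = [x^(1/195+1) / (1/195+1)] from 0 to 1
     = 1 / (1/195 + 1) = 1 / ((195+1)/195) = 195/(195+1)
     = 195/196 = 0.994898
Step 2: As n -> infinity, f_n(x) = x^(1/n) -> 1 for x in (0,1], and f_n is increasing in n.
By MCT, lim_n integral(f_n) = integral(lim_n f_n) = integral(1, 0, 1) = 1.
Step 3: Verify convergence: 195/196 = 0.994898 -> 1


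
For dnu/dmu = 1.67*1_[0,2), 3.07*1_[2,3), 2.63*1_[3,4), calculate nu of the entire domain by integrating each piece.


Integrate each piece of the Radon-Nikodym derivative:
Step 1: integral_0^2 1.67 dx = 1.67*(2-0) = 1.67*2 = 3.34
Step 2: integral_2^3 3.07 dx = 3.07*(3-2) = 3.07*1 = 3.07
Step 3: integral_3^4 2.63 dx = 2.63*(4-3) = 2.63*1 = 2.63
Total: 3.34 + 3.07 + 2.63 = 9.04


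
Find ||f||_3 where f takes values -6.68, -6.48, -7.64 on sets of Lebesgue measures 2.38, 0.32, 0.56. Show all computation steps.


Step 1: Compute |f_i|^3 for each value:
  |-6.68|^3 = 298.077632
  |-6.48|^3 = 272.097792
  |-7.64|^3 = 445.943744
Step 2: Multiply by measures and sum:
  298.077632 * 2.38 = 709.424764
  272.097792 * 0.32 = 87.071293
  445.943744 * 0.56 = 249.728497
Sum = 709.424764 + 87.071293 + 249.728497 = 1046.224554
Step 3: Take the p-th root:
||f||_3 = (1046.224554)^(1/3) = 10.151767


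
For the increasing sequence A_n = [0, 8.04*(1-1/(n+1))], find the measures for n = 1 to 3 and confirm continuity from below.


By continuity of measure from below: if A_n increases to A, then m(A_n) -> m(A).
Here A = [0, 8.04], so m(A) = 8.04
Step 1: a_1 = 8.04*(1 - 1/2) = 4.02, m(A_1) = 4.02
Step 2: a_2 = 8.04*(1 - 1/3) = 5.36, m(A_2) = 5.36
Step 3: a_3 = 8.04*(1 - 1/4) = 6.03, m(A_3) = 6.03
Limit: m(A_n) -> m([0,8.04]) = 8.04


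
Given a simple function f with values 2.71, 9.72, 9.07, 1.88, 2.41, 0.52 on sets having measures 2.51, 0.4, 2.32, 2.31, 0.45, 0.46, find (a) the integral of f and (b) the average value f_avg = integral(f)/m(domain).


Step 1: Integral = sum(value_i * measure_i)
= 2.71*2.51 + 9.72*0.4 + 9.07*2.32 + 1.88*2.31 + 2.41*0.45 + 0.52*0.46
= 6.8021 + 3.888 + 21.0424 + 4.3428 + 1.0845 + 0.2392
= 37.399
Step 2: Total measure of domain = 2.51 + 0.4 + 2.32 + 2.31 + 0.45 + 0.46 = 8.45
Step 3: Average value = 37.399 / 8.45 = 4.425917


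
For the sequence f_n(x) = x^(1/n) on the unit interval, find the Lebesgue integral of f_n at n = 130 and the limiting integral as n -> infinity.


At n = 130: f_130(x) = x^(1/130).
Step 1: integral(x^(1/130), 0, 1) = [x^(1/130+1) / (1/130+1)] from 0 to 1
     = 1 / (1/130 + 1) = 1 / ((130+1)/130) = 130/(130+1)
     = 130/131 = 0.992366
Step 2: As n -> infinity, f_n(x) = x^(1/n) -> 1 for x in (0,1], and f_n is increasing in n.
By MCT, lim_n integral(f_n) = integral(lim_n f_n) = integral(1, 0, 1) = 1.
Step 3: Verify convergence: 130/131 = 0.992366 -> 1


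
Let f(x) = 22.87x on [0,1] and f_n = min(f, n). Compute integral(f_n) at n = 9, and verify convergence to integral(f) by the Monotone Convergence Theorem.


f(x) = 22.87x on [0,1]; f_n(x) = min(22.87x, n). At n = 9:
Step 1: f(x) reaches 9 at x = 9/22.87 = 0.393529
Step 2: integral(f_9) = integral(22.87x, 0, 0.393529) + integral(9, 0.393529, 1)
       = 22.87*0.393529^2/2 + 9*(1 - 0.393529)
       = 1.770879 + 5.458242
       = 7.229121
Step 3: As n -> infinity, f_n increases to f, so by MCT integral(f_n) -> integral(f) = 22.87/2 = 11.435.
Convergence: integral(f_9) = 7.229121 -> 11.435 as n -> infinity


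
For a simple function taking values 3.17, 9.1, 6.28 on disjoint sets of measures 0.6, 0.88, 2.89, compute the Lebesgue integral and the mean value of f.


Step 1: Integral = sum(value_i * measure_i)
= 3.17*0.6 + 9.1*0.88 + 6.28*2.89
= 1.902 + 8.008 + 18.1492
= 28.0592
Step 2: Total measure of domain = 0.6 + 0.88 + 2.89 = 4.37
Step 3: Average value = 28.0592 / 4.37 = 6.42087


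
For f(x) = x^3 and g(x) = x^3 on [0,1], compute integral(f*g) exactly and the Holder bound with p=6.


Step 1: Exact integral of f*g = integral(x^6, 0, 1) = 1/7
     = 0.142857
Step 2: Holder bound with p=6, q=1.2:
  ||f||_p = (integral x^18 dx)^(1/6) = (1/19)^(1/6) = 0.612173
  ||g||_q = (integral x^3.6 dx)^(1/1.2) = (1/4.6)^(1/1.2) = 0.280351
Step 3: Holder bound = ||f||_p * ||g||_q = 0.612173 * 0.280351 = 0.171623
Verification: 0.142857 <= 0.171623 (Holder holds)


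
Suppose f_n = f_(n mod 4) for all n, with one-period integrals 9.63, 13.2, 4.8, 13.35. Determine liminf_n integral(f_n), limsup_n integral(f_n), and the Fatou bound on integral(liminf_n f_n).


The sequence (integral(f_n)) is periodic with period 4, repeating the values 9.63, 13.2, 4.8, 13.35 indefinitely.
Step 1: For a periodic sequence, every tail (a_m, a_(m+1), ...) contains all 4 period values infinitely often.
Step 2: Hence inf of every tail = min of the period values = min(9.63, 13.2, 4.8, 13.35) = 4.8.
        liminf_n integral(f_n) = sup over m of (inf of tail from m) = 4.8.
Step 3: Similarly sup of every tail = max of the period values = 13.35.
        limsup_n integral(f_n) = 13.35.
Step 4: Fatou's lemma: integral(liminf_n f_n) <= liminf_n integral(f_n) = 4.8.
        So the integral of the pointwise liminf is at most 4.8.
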